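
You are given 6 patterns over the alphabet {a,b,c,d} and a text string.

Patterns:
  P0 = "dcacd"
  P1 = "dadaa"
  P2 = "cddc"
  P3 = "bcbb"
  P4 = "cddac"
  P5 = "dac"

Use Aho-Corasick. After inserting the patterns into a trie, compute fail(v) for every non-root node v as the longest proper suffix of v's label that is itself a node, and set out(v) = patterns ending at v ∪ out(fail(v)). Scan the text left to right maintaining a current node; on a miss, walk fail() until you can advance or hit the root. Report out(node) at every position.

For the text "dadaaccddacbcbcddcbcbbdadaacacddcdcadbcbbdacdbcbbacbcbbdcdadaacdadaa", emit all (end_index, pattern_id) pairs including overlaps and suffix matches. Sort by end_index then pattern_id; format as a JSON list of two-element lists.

Build:
Trie (insert patterns):
  0='ε' goto b→14 c→10 d→1
  1='d' goto a→6 c→2
  2='dc' goto a→3
  3='dca' goto c→4
  4='dcac' goto d→5
  5='dcacd' goto ·  ←P0
  6='da' goto c→20 d→7
  7='dad' goto a→8
  8='dada' goto a→9
  9='dadaa' goto ·  ←P1
  10='c' goto d→11
  11='cd' goto d→12
  12='cdd' goto a→18 c→13
  13='cddc' goto ·  ←P2
  14='b' goto c→15
  15='bc' goto b→16
  16='bcb' goto b→17
  17='bcbb' goto ·  ←P3
  18='cdda' goto c→19
  19='cddac' goto ·  ←P4
  20='dac' goto ·  ←P5

BFS fail/out derivation:
  n1('d'): parent n0 fail=0; on 'd' 0 → fail=0;  out ∅∪∅=∅
  n10('c'): parent n0 fail=0; on 'c' 0 → fail=0;  out ∅∪∅=∅
  n14('b'): parent n0 fail=0; on 'b' 0 → fail=0;  out ∅∪∅=∅
  n2('dc'): parent n1 fail=0; on 'c' 0 → fail=10;  out ∅∪∅=∅
  n6('da'): parent n1 fail=0; on 'a' 0 → fail=0;  out ∅∪∅=∅
  n11('cd'): parent n10 fail=0; on 'd' 0 → fail=1;  out ∅∪∅=∅
  n15('bc'): parent n14 fail=0; on 'c' 0 → fail=10;  out ∅∪∅=∅
  n3('dca'): parent n2 fail=10; on 'a' 10→0 → fail=0;  out ∅∪∅=∅
  n7('dad'): parent n6 fail=0; on 'd' 0 → fail=1;  out ∅∪∅=∅
  n12('cdd'): parent n11 fail=1; on 'd' 1→0 → fail=1;  out ∅∪∅=∅
  n16('bcb'): parent n15 fail=10; on 'b' 10→0 → fail=14;  out ∅∪∅=∅
  n20('dac'): parent n6 fail=0; on 'c' 0 → fail=10;  out {5}∪∅={5}
  n4('dcac'): parent n3 fail=0; on 'c' 0 → fail=10;  out ∅∪∅=∅
  n8('dada'): parent n7 fail=1; on 'a' 1 → fail=6;  out ∅∪∅=∅
  n13('cddc'): parent n12 fail=1; on 'c' 1 → fail=2;  out {2}∪∅={2}
  n17('bcbb'): parent n16 fail=14; on 'b' 14→0 → fail=14;  out {3}∪∅={3}
  n18('cdda'): parent n12 fail=1; on 'a' 1 → fail=6;  out ∅∪∅=∅
  n5('dcacd'): parent n4 fail=10; on 'd' 10 → fail=11;  out {0}∪∅={0}
  n9('dadaa'): parent n8 fail=6; on 'a' 6→0 → fail=0;  out {1}∪∅={1}
  n19('cddac'): parent n18 fail=6; on 'c' 6 → fail=20;  out {4}∪{5}={4,5}

Scan:
i=0 'd': node 0→1
i=1 'a': node 1→6
i=2 'd': node 6→7
i=3 'a': node 7→8
i=4 'a': node 8→9  emit P1@[0:4]
i=5 'c': node 9→10 (via fail)
i=6 'c': node 10→10 (via fail)
i=7 'd': node 10→11
i=8 'd': node 11→12
i=9 'a': node 12→18
i=10 'c': node 18→19  emit P4@[6:10],P5@[8:10]
i=11 'b': node 19→14 (via fail)
i=12 'c': node 14→15
i=13 'b': node 15→16
i=14 'c': node 16→15 (via fail)
i=15 'd': node 15→11 (via fail)
i=16 'd': node 11→12
i=17 'c': node 12→13  emit P2@[14:17]
i=18 'b': node 13→14 (via fail)
i=19 'c': node 14→15
i=20 'b': node 15→16
i=21 'b': node 16→17  emit P3@[18:21]
i=22 'd': node 17→1 (via fail)
i=23 'a': node 1→6
i=24 'd': node 6→7
i=25 'a': node 7→8
i=26 'a': node 8→9  emit P1@[22:26]
i=27 'c': node 9→10 (via fail)
i=28 'a': node 10→0 (via fail)
i=29 'c': node 0→10
i=30 'd': node 10→11
i=31 'd': node 11→12
i=32 'c': node 12→13  emit P2@[29:32]
i=33 'd': node 13→11 (via fail)
i=34 'c': node 11→2 (via fail)
i=35 'a': node 2→3
i=36 'd': node 3→1 (via fail)
i=37 'b': node 1→14 (via fail)
i=38 'c': node 14→15
i=39 'b': node 15→16
i=40 'b': node 16→17  emit P3@[37:40]
i=41 'd': node 17→1 (via fail)
i=42 'a': node 1→6
i=43 'c': node 6→20  emit P5@[41:43]
i=44 'd': node 20→11 (via fail)
i=45 'b': node 11→14 (via fail)
i=46 'c': node 14→15
i=47 'b': node 15→16
i=48 'b': node 16→17  emit P3@[45:48]
i=49 'a': node 17→0 (via fail)
i=50 'c': node 0→10
i=51 'b': node 10→14 (via fail)
i=52 'c': node 14→15
i=53 'b': node 15→16
i=54 'b': node 16→17  emit P3@[51:54]
i=55 'd': node 17→1 (via fail)
i=56 'c': node 1→2
i=57 'd': node 2→11 (via fail)
i=58 'a': node 11→6 (via fail)
i=59 'd': node 6→7
i=60 'a': node 7→8
i=61 'a': node 8→9  emit P1@[57:61]
i=62 'c': node 9→10 (via fail)
i=63 'd': node 10→11
i=64 'a': node 11→6 (via fail)
i=65 'd': node 6→7
i=66 'a': node 7→8
i=67 'a': node 8→9  emit P1@[63:67]

All matches (sorted): [[4,1],[10,4],[10,5],[17,2],[21,3],[26,1],[32,2],[40,3],[43,5],[48,3],[54,3],[61,1],[67,1]]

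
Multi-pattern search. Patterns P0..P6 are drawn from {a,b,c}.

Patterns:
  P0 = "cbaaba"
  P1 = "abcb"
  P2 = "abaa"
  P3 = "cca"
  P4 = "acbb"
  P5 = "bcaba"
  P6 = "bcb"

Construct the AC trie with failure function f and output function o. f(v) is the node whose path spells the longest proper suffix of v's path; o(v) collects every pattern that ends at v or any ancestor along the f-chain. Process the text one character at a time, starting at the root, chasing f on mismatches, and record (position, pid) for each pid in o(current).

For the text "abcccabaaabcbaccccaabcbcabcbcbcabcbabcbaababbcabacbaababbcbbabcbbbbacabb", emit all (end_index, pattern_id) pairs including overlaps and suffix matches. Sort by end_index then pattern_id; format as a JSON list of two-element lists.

Construct AC machine:
Trie (insert patterns):
  n0 'ε': a→7 b→18 c→1
  n1 'c': b→2 c→13
  n2 'cb': a→3
  n3 'cba': a→4
  n4 'cbaa': b→5
  n5 'cbaab': a→6
  n6 'cbaaba': ·  [P0 ends]
  n7 'a': b→8 c→15
  n8 'ab': a→11 c→9
  n9 'abc': b→10
  n10 'abcb': ·  [P1 ends]
  n11 'aba': a→12
  n12 'abaa': ·  [P2 ends]
  n13 'cc': a→14
  n14 'cca': ·  [P3 ends]
  n15 'ac': b→16
  n16 'acb': b→17
  n17 'acbb': ·  [P4 ends]
  n18 'b': c→19
  n19 'bc': a→20 b→23
  n20 'bca': b→21
  n21 'bcab': a→22
  n22 'bcaba': ·  [P5 ends]
  n23 'bcb': ·  [P6 ends]

BFS fail/out derivation:
  fail(1) 'c': from fail(0)=0 chase 'c': 0 ⇒ 0;  out=∅∪out(0)=∅
  fail(7) 'a': from fail(0)=0 chase 'a': 0 ⇒ 0;  out=∅∪out(0)=∅
  fail(18) 'b': from fail(0)=0 chase 'b': 0 ⇒ 0;  out=∅∪out(0)=∅
  fail(2) 'cb': from fail(1)=0 chase 'b': 0 ⇒ 18;  out=∅∪out(18)=∅
  fail(8) 'ab': from fail(7)=0 chase 'b': 0 ⇒ 18;  out=∅∪out(18)=∅
  fail(13) 'cc': from fail(1)=0 chase 'c': 0 ⇒ 1;  out=∅∪out(1)=∅
  fail(15) 'ac': from fail(7)=0 chase 'c': 0 ⇒ 1;  out=∅∪out(1)=∅
  fail(19) 'bc': from fail(18)=0 chase 'c': 0 ⇒ 1;  out=∅∪out(1)=∅
  fail(3) 'cba': from fail(2)=18 chase 'a': 18→0 ⇒ 7;  out=∅∪out(7)=∅
  fail(9) 'abc': from fail(8)=18 chase 'c': 18 ⇒ 19;  out=∅∪out(19)=∅
  fail(11) 'aba': from fail(8)=18 chase 'a': 18→0 ⇒ 7;  out=∅∪out(7)=∅
  fail(14) 'cca': from fail(13)=1 chase 'a': 1→0 ⇒ 7;  out={3}∪out(7)={3}
  fail(16) 'acb': from fail(15)=1 chase 'b': 1 ⇒ 2;  out=∅∪out(2)=∅
  fail(20) 'bca': from fail(19)=1 chase 'a': 1→0 ⇒ 7;  out=∅∪out(7)=∅
  fail(23) 'bcb': from fail(19)=1 chase 'b': 1 ⇒ 2;  out={6}∪out(2)={6}
  fail(4) 'cbaa': from fail(3)=7 chase 'a': 7→0 ⇒ 7;  out=∅∪out(7)=∅
  fail(10) 'abcb': from fail(9)=19 chase 'b': 19 ⇒ 23;  out={1}∪out(23)={1,6}
  fail(12) 'abaa': from fail(11)=7 chase 'a': 7→0 ⇒ 7;  out={2}∪out(7)={2}
  fail(17) 'acbb': from fail(16)=2 chase 'b': 2→18→0 ⇒ 18;  out={4}∪out(18)={4}
  fail(21) 'bcab': from fail(20)=7 chase 'b': 7 ⇒ 8;  out=∅∪out(8)=∅
  fail(5) 'cbaab': from fail(4)=7 chase 'b': 7 ⇒ 8;  out=∅∪out(8)=∅
  fail(22) 'bcaba': from fail(21)=8 chase 'a': 8 ⇒ 11;  out={5}∪out(11)={5}
  fail(6) 'cbaaba': from fail(5)=8 chase 'a': 8 ⇒ 11;  out={0}∪out(11)={0}

Scan:
pos 0 'a': at 7
pos 1 'b': at 8
pos 2 'c': at 9
pos 3 'c': at 13 ·f
pos 4 'c': at 13 ·f
pos 5 'a': at 14  → match P3@[3:5]
pos 6 'b': at 8 ·f
pos 7 'a': at 11
pos 8 'a': at 12  → match P2@[5:8]
pos 9 'a': at 7 ·f
pos 10 'b': at 8
pos 11 'c': at 9
pos 12 'b': at 10  → match P1@[9:12],P6@[10:12]
pos 13 'a': at 3 ·f
pos 14 'c': at 15 ·f
pos 15 'c': at 13 ·f
pos 16 'c': at 13 ·f
pos 17 'c': at 13 ·f
pos 18 'a': at 14  → match P3@[16:18]
pos 19 'a': at 7 ·f
pos 20 'b': at 8
pos 21 'c': at 9
pos 22 'b': at 10  → match P1@[19:22],P6@[20:22]
pos 23 'c': at 19 ·f
pos 24 'a': at 20
pos 25 'b': at 21
pos 26 'c': at 9 ·f
pos 27 'b': at 10  → match P1@[24:27],P6@[25:27]
pos 28 'c': at 19 ·f
pos 29 'b': at 23  → match P6@[27:29]
pos 30 'c': at 19 ·f
pos 31 'a': at 20
pos 32 'b': at 21
pos 33 'c': at 9 ·f
pos 34 'b': at 10  → match P1@[31:34],P6@[32:34]
pos 35 'a': at 3 ·f
pos 36 'b': at 8 ·f
pos 37 'c': at 9
pos 38 'b': at 10  → match P1@[35:38],P6@[36:38]
pos 39 'a': at 3 ·f
pos 40 'a': at 4
pos 41 'b': at 5
pos 42 'a': at 6  → match P0@[37:42]
pos 43 'b': at 8 ·f
pos 44 'b': at 18 ·f
pos 45 'c': at 19
pos 46 'a': at 20
pos 47 'b': at 21
pos 48 'a': at 22  → match P5@[44:48]
pos 49 'c': at 15 ·f
pos 50 'b': at 16
pos 51 'a': at 3 ·f
pos 52 'a': at 4
pos 53 'b': at 5
pos 54 'a': at 6  → match P0@[49:54]
pos 55 'b': at 8 ·f
pos 56 'b': at 18 ·f
pos 57 'c': at 19
pos 58 'b': at 23  → match P6@[56:58]
pos 59 'b': at 18 ·f
pos 60 'a': at 7 ·f
pos 61 'b': at 8
pos 62 'c': at 9
pos 63 'b': at 10  → match P1@[60:63],P6@[61:63]
pos 64 'b': at 18 ·f
pos 65 'b': at 18 ·f
pos 66 'b': at 18 ·f
pos 67 'a': at 7 ·f
pos 68 'c': at 15
pos 69 'a': at 7 ·f
pos 70 'b': at 8
pos 71 'b': at 18 ·f

Result: [[5,3],[8,2],[12,1],[12,6],[18,3],[22,1],[22,6],[27,1],[27,6],[29,6],[34,1],[34,6],[38,1],[38,6],[42,0],[48,5],[54,0],[58,6],[63,1],[63,6]]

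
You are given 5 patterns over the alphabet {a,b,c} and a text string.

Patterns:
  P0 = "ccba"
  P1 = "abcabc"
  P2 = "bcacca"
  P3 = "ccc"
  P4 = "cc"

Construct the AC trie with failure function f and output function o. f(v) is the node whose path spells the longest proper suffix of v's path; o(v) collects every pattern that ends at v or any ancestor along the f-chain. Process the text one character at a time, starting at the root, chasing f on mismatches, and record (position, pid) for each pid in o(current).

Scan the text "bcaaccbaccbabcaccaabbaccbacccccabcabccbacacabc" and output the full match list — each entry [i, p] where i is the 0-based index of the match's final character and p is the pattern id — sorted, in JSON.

Construct AC machine:
Trie nodes:
  0='ε' goto a→5 b→11 c→1
  1='c' goto c→2
  2='cc' goto b→3 c→17  ←P4
  3='ccb' goto a→4
  4='ccba' goto ·  ←P0
  5='a' goto b→6
  6='ab' goto c→7
  7='abc' goto a→8
  8='abca' goto b→9
  9='abcab' goto c→10
  10='abcabc' goto ·  ←P1
  11='b' goto c→12
  12='bc' goto a→13
  13='bca' goto c→14
  14='bcac' goto c→15
  15='bcacc' goto a→16
  16='bcacca' goto ·  ←P2
  17='ccc' goto ·  ←P3

Failure links (BFS by depth):
  fail(1) 'c': from fail(0)=0 chase 'c': 0 ⇒ 0;  out=∅∪out(0)=∅
  fail(5) 'a': from fail(0)=0 chase 'a': 0 ⇒ 0;  out=∅∪out(0)=∅
  fail(11) 'b': from fail(0)=0 chase 'b': 0 ⇒ 0;  out=∅∪out(0)=∅
  fail(2) 'cc': from fail(1)=0 chase 'c': 0 ⇒ 1;  out={4}∪out(1)={4}
  fail(6) 'ab': from fail(5)=0 chase 'b': 0 ⇒ 11;  out=∅∪out(11)=∅
  fail(12) 'bc': from fail(11)=0 chase 'c': 0 ⇒ 1;  out=∅∪out(1)=∅
  fail(3) 'ccb': from fail(2)=1 chase 'b': 1→0 ⇒ 11;  out=∅∪out(11)=∅
  fail(7) 'abc': from fail(6)=11 chase 'c': 11 ⇒ 12;  out=∅∪out(12)=∅
  fail(13) 'bca': from fail(12)=1 chase 'a': 1→0 ⇒ 5;  out=∅∪out(5)=∅
  fail(17) 'ccc': from fail(2)=1 chase 'c': 1 ⇒ 2;  out={3}∪out(2)={3,4}
  fail(4) 'ccba': from fail(3)=11 chase 'a': 11→0 ⇒ 5;  out={0}∪out(5)={0}
  fail(8) 'abca': from fail(7)=12 chase 'a': 12 ⇒ 13;  out=∅∪out(13)=∅
  fail(14) 'bcac': from fail(13)=5 chase 'c': 5→0 ⇒ 1;  out=∅∪out(1)=∅
  fail(9) 'abcab': from fail(8)=13 chase 'b': 13→5 ⇒ 6;  out=∅∪out(6)=∅
  fail(15) 'bcacc': from fail(14)=1 chase 'c': 1 ⇒ 2;  out=∅∪out(2)={4}
  fail(10) 'abcabc': from fail(9)=6 chase 'c': 6 ⇒ 7;  out={1}∪out(7)={1}
  fail(16) 'bcacca': from fail(15)=2 chase 'a': 2→1→0 ⇒ 5;  out={2}∪out(5)={2}

Text stream:
i=0 'b': node 0→11
i=1 'c': node 11→12
i=2 'a': node 12→13
i=3 'a': node 13→5 (via fail)
i=4 'c': node 5→1 (via fail)
i=5 'c': node 1→2  emit P4@[4:5]
i=6 'b': node 2→3
i=7 'a': node 3→4  emit P0@[4:7]
i=8 'c': node 4→1 (via fail)
i=9 'c': node 1→2  emit P4@[8:9]
i=10 'b': node 2→3
i=11 'a': node 3→4  emit P0@[8:11]
i=12 'b': node 4→6 (via fail)
i=13 'c': node 6→7
i=14 'a': node 7→8
i=15 'c': node 8→14 (via fail)
i=16 'c': node 14→15  emit P4@[15:16]
i=17 'a': node 15→16  emit P2@[12:17]
i=18 'a': node 16→5 (via fail)
i=19 'b': node 5→6
i=20 'b': node 6→11 (via fail)
i=21 'a': node 11→5 (via fail)
i=22 'c': node 5→1 (via fail)
i=23 'c': node 1→2  emit P4@[22:23]
i=24 'b': node 2→3
i=25 'a': node 3→4  emit P0@[22:25]
i=26 'c': node 4→1 (via fail)
i=27 'c': node 1→2  emit P4@[26:27]
i=28 'c': node 2→17  emit P3@[26:28],P4@[27:28]
i=29 'c': node 17→17 (via fail)  emit P3@[27:29],P4@[28:29]
i=30 'c': node 17→17 (via fail)  emit P3@[28:30],P4@[29:30]
i=31 'a': node 17→5 (via fail)
i=32 'b': node 5→6
i=33 'c': node 6→7
i=34 'a': node 7→8
i=35 'b': node 8→9
i=36 'c': node 9→10  emit P1@[31:36]
i=37 'c': node 10→2 (via fail)  emit P4@[36:37]
i=38 'b': node 2→3
i=39 'a': node 3→4  emit P0@[36:39]
i=40 'c': node 4→1 (via fail)
i=41 'a': node 1→5 (via fail)
i=42 'c': node 5→1 (via fail)
i=43 'a': node 1→5 (via fail)
i=44 'b': node 5→6
i=45 'c': node 6→7

Result: [[5,4],[7,0],[9,4],[11,0],[16,4],[17,2],[23,4],[25,0],[27,4],[28,3],[28,4],[29,3],[29,4],[30,3],[30,4],[36,1],[37,4],[39,0]]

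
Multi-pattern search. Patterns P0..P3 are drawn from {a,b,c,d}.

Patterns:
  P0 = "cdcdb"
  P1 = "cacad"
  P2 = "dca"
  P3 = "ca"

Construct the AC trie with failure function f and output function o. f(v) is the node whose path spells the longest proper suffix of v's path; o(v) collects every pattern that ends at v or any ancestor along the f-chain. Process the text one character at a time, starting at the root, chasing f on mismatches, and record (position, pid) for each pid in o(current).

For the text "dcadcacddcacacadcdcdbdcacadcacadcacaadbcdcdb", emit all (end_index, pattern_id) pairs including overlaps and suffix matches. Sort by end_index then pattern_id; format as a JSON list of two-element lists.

Build:
Trie nodes:
  n0 'ε': c→1 d→10
  n1 'c': a→6 d→2
  n2 'cd': c→3
  n3 'cdc': d→4
  n4 'cdcd': b→5
  n5 'cdcdb': ·  [P0 ends]
  n6 'ca': c→7  [P3 ends]
  n7 'cac': a→8
  n8 'caca': d→9
  n9 'cacad': ·  [P1 ends]
  n10 'd': c→11
  n11 'dc': a→12
  n12 'dca': ·  [P2 ends]

BFS fail/out derivation:
  fail(1) 'c': from fail(0)=0 chase 'c': 0 ⇒ 0;  out=∅∪out(0)=∅
  fail(10) 'd': from fail(0)=0 chase 'd': 0 ⇒ 0;  out=∅∪out(0)=∅
  fail(2) 'cd': from fail(1)=0 chase 'd': 0 ⇒ 10;  out=∅∪out(10)=∅
  fail(6) 'ca': from fail(1)=0 chase 'a': 0 ⇒ 0;  out={3}∪out(0)={3}
  fail(11) 'dc': from fail(10)=0 chase 'c': 0 ⇒ 1;  out=∅∪out(1)=∅
  fail(3) 'cdc': from fail(2)=10 chase 'c': 10 ⇒ 11;  out=∅∪out(11)=∅
  fail(7) 'cac': from fail(6)=0 chase 'c': 0 ⇒ 1;  out=∅∪out(1)=∅
  fail(12) 'dca': from fail(11)=1 chase 'a': 1 ⇒ 6;  out={2}∪out(6)={2,3}
  fail(4) 'cdcd': from fail(3)=11 chase 'd': 11→1 ⇒ 2;  out=∅∪out(2)=∅
  fail(8) 'caca': from fail(7)=1 chase 'a': 1 ⇒ 6;  out=∅∪out(6)={3}
  fail(5) 'cdcdb': from fail(4)=2 chase 'b': 2→10→0 ⇒ 0;  out={0}∪out(0)={0}
  fail(9) 'cacad': from fail(8)=6 chase 'd': 6→0 ⇒ 10;  out={1}∪out(10)={1}

Scan:
pos 0 'd': at 10
pos 1 'c': at 11
pos 2 'a': at 12  → match P2@[0:2],P3@[1:2]
pos 3 'd': at 10 (fail-walked)
pos 4 'c': at 11
pos 5 'a': at 12  → match P2@[3:5],P3@[4:5]
pos 6 'c': at 7 (fail-walked)
pos 7 'd': at 2 (fail-walked)
pos 8 'd': at 10 (fail-walked)
pos 9 'c': at 11
pos 10 'a': at 12  → match P2@[8:10],P3@[9:10]
pos 11 'c': at 7 (fail-walked)
pos 12 'a': at 8  → match P3@[11:12]
pos 13 'c': at 7 (fail-walked)
pos 14 'a': at 8  → match P3@[13:14]
pos 15 'd': at 9  → match P1@[11:15]
pos 16 'c': at 11 (fail-walked)
pos 17 'd': at 2 (fail-walked)
pos 18 'c': at 3
pos 19 'd': at 4
pos 20 'b': at 5  → match P0@[16:20]
pos 21 'd': at 10 (fail-walked)
pos 22 'c': at 11
pos 23 'a': at 12  → match P2@[21:23],P3@[22:23]
pos 24 'c': at 7 (fail-walked)
pos 25 'a': at 8  → match P3@[24:25]
pos 26 'd': at 9  → match P1@[22:26]
pos 27 'c': at 11 (fail-walked)
pos 28 'a': at 12  → match P2@[26:28],P3@[27:28]
pos 29 'c': at 7 (fail-walked)
pos 30 'a': at 8  → match P3@[29:30]
pos 31 'd': at 9  → match P1@[27:31]
pos 32 'c': at 11 (fail-walked)
pos 33 'a': at 12  → match P2@[31:33],P3@[32:33]
pos 34 'c': at 7 (fail-walked)
pos 35 'a': at 8  → match P3@[34:35]
pos 36 'a': at 0 (fail-walked)
pos 37 'd': at 10
pos 38 'b': at 0 (fail-walked)
pos 39 'c': at 1
pos 40 'd': at 2
pos 41 'c': at 3
pos 42 'd': at 4
pos 43 'b': at 5  → match P0@[39:43]

Matches: [[2,2],[2,3],[5,2],[5,3],[10,2],[10,3],[12,3],[14,3],[15,1],[20,0],[23,2],[23,3],[25,3],[26,1],[28,2],[28,3],[30,3],[31,1],[33,2],[33,3],[35,3],[43,0]]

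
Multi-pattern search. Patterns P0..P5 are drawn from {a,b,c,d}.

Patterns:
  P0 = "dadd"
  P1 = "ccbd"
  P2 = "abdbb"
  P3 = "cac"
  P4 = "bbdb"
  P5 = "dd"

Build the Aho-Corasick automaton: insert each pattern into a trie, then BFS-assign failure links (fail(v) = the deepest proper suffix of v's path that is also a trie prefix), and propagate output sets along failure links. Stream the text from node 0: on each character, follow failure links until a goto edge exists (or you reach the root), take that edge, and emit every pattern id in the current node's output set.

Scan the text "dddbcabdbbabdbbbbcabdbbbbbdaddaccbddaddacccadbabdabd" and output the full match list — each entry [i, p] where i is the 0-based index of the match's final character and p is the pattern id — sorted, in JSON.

Build:
Trie nodes:
  n0 'ε': a→9 b→16 c→5 d→1
  n1 'd': a→2 d→20
  n2 'da': d→3
  n3 'dad': d→4
  n4 'dadd': ·  [P0 ends]
  n5 'c': a→14 c→6
  n6 'cc': b→7
  n7 'ccb': d→8
  n8 'ccbd': ·  [P1 ends]
  n9 'a': b→10
  n10 'ab': d→11
  n11 'abd': b→12
  n12 'abdb': b→13
  n13 'abdbb': ·  [P2 ends]
  n14 'ca': c→15
  n15 'cac': ·  [P3 ends]
  n16 'b': b→17
  n17 'bb': d→18
  n18 'bbd': b→19
  n19 'bbdb': ·  [P4 ends]
  n20 'dd': ·  [P5 ends]

Failure links (BFS by depth):
  fail(1) 'd': from fail(0)=0 chase 'd': 0 ⇒ 0;  out=∅∪out(0)=∅
  fail(5) 'c': from fail(0)=0 chase 'c': 0 ⇒ 0;  out=∅∪out(0)=∅
  fail(9) 'a': from fail(0)=0 chase 'a': 0 ⇒ 0;  out=∅∪out(0)=∅
  fail(16) 'b': from fail(0)=0 chase 'b': 0 ⇒ 0;  out=∅∪out(0)=∅
  fail(2) 'da': from fail(1)=0 chase 'a': 0 ⇒ 9;  out=∅∪out(9)=∅
  fail(6) 'cc': from fail(5)=0 chase 'c': 0 ⇒ 5;  out=∅∪out(5)=∅
  fail(10) 'ab': from fail(9)=0 chase 'b': 0 ⇒ 16;  out=∅∪out(16)=∅
  fail(14) 'ca': from fail(5)=0 chase 'a': 0 ⇒ 9;  out=∅∪out(9)=∅
  fail(17) 'bb': from fail(16)=0 chase 'b': 0 ⇒ 16;  out=∅∪out(16)=∅
  fail(20) 'dd': from fail(1)=0 chase 'd': 0 ⇒ 1;  out={5}∪out(1)={5}
  fail(3) 'dad': from fail(2)=9 chase 'd': 9→0 ⇒ 1;  out=∅∪out(1)=∅
  fail(7) 'ccb': from fail(6)=5 chase 'b': 5→0 ⇒ 16;  out=∅∪out(16)=∅
  fail(11) 'abd': from fail(10)=16 chase 'd': 16→0 ⇒ 1;  out=∅∪out(1)=∅
  fail(15) 'cac': from fail(14)=9 chase 'c': 9→0 ⇒ 5;  out={3}∪out(5)={3}
  fail(18) 'bbd': from fail(17)=16 chase 'd': 16→0 ⇒ 1;  out=∅∪out(1)=∅
  fail(4) 'dadd': from fail(3)=1 chase 'd': 1 ⇒ 20;  out={0}∪out(20)={0,5}
  fail(8) 'ccbd': from fail(7)=16 chase 'd': 16→0 ⇒ 1;  out={1}∪out(1)={1}
  fail(12) 'abdb': from fail(11)=1 chase 'b': 1→0 ⇒ 16;  out=∅∪out(16)=∅
  fail(19) 'bbdb': from fail(18)=1 chase 'b': 1→0 ⇒ 16;  out={4}∪out(16)={4}
  fail(13) 'abdbb': from fail(12)=16 chase 'b': 16 ⇒ 17;  out={2}∪out(17)={2}

Text stream:
[0] read 'd'  n0⇒n1
[1] read 'd'  n1⇒n20  emit P5@[0:1]
[2] read 'd'  n20⇒n20 ·f  emit P5@[1:2]
[3] read 'b'  n20⇒n16 ·f
[4] read 'c'  n16⇒n5 ·f
[5] read 'a'  n5⇒n14
[6] read 'b'  n14⇒n10 ·f
[7] read 'd'  n10⇒n11
[8] read 'b'  n11⇒n12
[9] read 'b'  n12⇒n13  emit P2@[5:9]
[10] read 'a'  n13⇒n9 ·f
[11] read 'b'  n9⇒n10
[12] read 'd'  n10⇒n11
[13] read 'b'  n11⇒n12
[14] read 'b'  n12⇒n13  emit P2@[10:14]
[15] read 'b'  n13⇒n17 ·f
[16] read 'b'  n17⇒n17 ·f
[17] read 'c'  n17⇒n5 ·f
[18] read 'a'  n5⇒n14
[19] read 'b'  n14⇒n10 ·f
[20] read 'd'  n10⇒n11
[21] read 'b'  n11⇒n12
[22] read 'b'  n12⇒n13  emit P2@[18:22]
[23] read 'b'  n13⇒n17 ·f
[24] read 'b'  n17⇒n17 ·f
[25] read 'b'  n17⇒n17 ·f
[26] read 'd'  n17⇒n18
[27] read 'a'  n18⇒n2 ·f
[28] read 'd'  n2⇒n3
[29] read 'd'  n3⇒n4  emit P0@[26:29],P5@[28:29]
[30] read 'a'  n4⇒n2 ·f
[31] read 'c'  n2⇒n5 ·f
[32] read 'c'  n5⇒n6
[33] read 'b'  n6⇒n7
[34] read 'd'  n7⇒n8  emit P1@[31:34]
[35] read 'd'  n8⇒n20 ·f  emit P5@[34:35]
[36] read 'a'  n20⇒n2 ·f
[37] read 'd'  n2⇒n3
[38] read 'd'  n3⇒n4  emit P0@[35:38],P5@[37:38]
[39] read 'a'  n4⇒n2 ·f
[40] read 'c'  n2⇒n5 ·f
[41] read 'c'  n5⇒n6
[42] read 'c'  n6⇒n6 ·f
[43] read 'a'  n6⇒n14 ·f
[44] read 'd'  n14⇒n1 ·f
[45] read 'b'  n1⇒n16 ·f
[46] read 'a'  n16⇒n9 ·f
[47] read 'b'  n9⇒n10
[48] read 'd'  n10⇒n11
[49] read 'a'  n11⇒n2 ·f
[50] read 'b'  n2⇒n10 ·f
[51] read 'd'  n10⇒n11

Matches: [[1,5],[2,5],[9,2],[14,2],[22,2],[29,0],[29,5],[34,1],[35,5],[38,0],[38,5]]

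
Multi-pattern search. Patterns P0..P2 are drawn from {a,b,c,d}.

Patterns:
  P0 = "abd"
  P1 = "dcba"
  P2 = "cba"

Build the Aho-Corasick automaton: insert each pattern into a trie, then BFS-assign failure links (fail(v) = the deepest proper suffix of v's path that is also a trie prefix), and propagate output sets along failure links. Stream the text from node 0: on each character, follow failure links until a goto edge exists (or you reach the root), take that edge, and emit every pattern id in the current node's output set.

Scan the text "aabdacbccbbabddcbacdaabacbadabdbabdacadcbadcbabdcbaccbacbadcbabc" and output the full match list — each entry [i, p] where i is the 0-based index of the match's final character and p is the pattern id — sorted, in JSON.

Construct AC machine:
Trie nodes:
  0='ε' goto a→1 c→8 d→4
  1='a' goto b→2
  2='ab' goto d→3
  3='abd' goto ·  [P0 ends]
  4='d' goto c→5
  5='dc' goto b→6
  6='dcb' goto a→7
  7='dcba' goto ·  [P1 ends]
  8='c' goto b→9
  9='cb' goto a→10
  10='cba' goto ·  [P2 ends]

Failure links (BFS by depth):
  n1('a'): parent n0 fail=0; on 'a' 0 → fail=0;  out ∅∪∅=∅
  n4('d'): parent n0 fail=0; on 'd' 0 → fail=0;  out ∅∪∅=∅
  n8('c'): parent n0 fail=0; on 'c' 0 → fail=0;  out ∅∪∅=∅
  n2('ab'): parent n1 fail=0; on 'b' 0 → fail=0;  out ∅∪∅=∅
  n5('dc'): parent n4 fail=0; on 'c' 0 → fail=8;  out ∅∪∅=∅
  n9('cb'): parent n8 fail=0; on 'b' 0 → fail=0;  out ∅∪∅=∅
  n3('abd'): parent n2 fail=0; on 'd' 0 → fail=4;  out {0}∪∅={0}
  n6('dcb'): parent n5 fail=8; on 'b' 8 → fail=9;  out ∅∪∅=∅
  n10('cba'): parent n9 fail=0; on 'a' 0 → fail=1;  out {2}∪∅={2}
  n7('dcba'): parent n6 fail=9; on 'a' 9 → fail=10;  out {1}∪{2}={1,2}

Run:
[0] read 'a'  n0⇒n1
[1] read 'a'  n1⇒n1 (via fail)
[2] read 'b'  n1⇒n2
[3] read 'd'  n2⇒n3  ** P0@[1:3]
[4] read 'a'  n3⇒n1 (via fail)
[5] read 'c'  n1⇒n8 (via fail)
[6] read 'b'  n8⇒n9
[7] read 'c'  n9⇒n8 (via fail)
[8] read 'c'  n8⇒n8 (via fail)
[9] read 'b'  n8⇒n9
[10] read 'b'  n9⇒n0 (via fail)
[11] read 'a'  n0⇒n1
[12] read 'b'  n1⇒n2
[13] read 'd'  n2⇒n3  ** P0@[11:13]
[14] read 'd'  n3⇒n4 (via fail)
[15] read 'c'  n4⇒n5
[16] read 'b'  n5⇒n6
[17] read 'a'  n6⇒n7  ** P1@[14:17],P2@[15:17]
[18] read 'c'  n7⇒n8 (via fail)
[19] read 'd'  n8⇒n4 (via fail)
[20] read 'a'  n4⇒n1 (via fail)
[21] read 'a'  n1⇒n1 (via fail)
[22] read 'b'  n1⇒n2
[23] read 'a'  n2⇒n1 (via fail)
[24] read 'c'  n1⇒n8 (via fail)
[25] read 'b'  n8⇒n9
[26] read 'a'  n9⇒n10  ** P2@[24:26]
[27] read 'd'  n10⇒n4 (via fail)
[28] read 'a'  n4⇒n1 (via fail)
[29] read 'b'  n1⇒n2
[30] read 'd'  n2⇒n3  ** P0@[28:30]
[31] read 'b'  n3⇒n0 (via fail)
[32] read 'a'  n0⇒n1
[33] read 'b'  n1⇒n2
[34] read 'd'  n2⇒n3  ** P0@[32:34]
[35] read 'a'  n3⇒n1 (via fail)
[36] read 'c'  n1⇒n8 (via fail)
[37] read 'a'  n8⇒n1 (via fail)
[38] read 'd'  n1⇒n4 (via fail)
[39] read 'c'  n4⇒n5
[40] read 'b'  n5⇒n6
[41] read 'a'  n6⇒n7  ** P1@[38:41],P2@[39:41]
[42] read 'd'  n7⇒n4 (via fail)
[43] read 'c'  n4⇒n5
[44] read 'b'  n5⇒n6
[45] read 'a'  n6⇒n7  ** P1@[42:45],P2@[43:45]
[46] read 'b'  n7⇒n2 (via fail)
[47] read 'd'  n2⇒n3  ** P0@[45:47]
[48] read 'c'  n3⇒n5 (via fail)
[49] read 'b'  n5⇒n6
[50] read 'a'  n6⇒n7  ** P1@[47:50],P2@[48:50]
[51] read 'c'  n7⇒n8 (via fail)
[52] read 'c'  n8⇒n8 (via fail)
[53] read 'b'  n8⇒n9
[54] read 'a'  n9⇒n10  ** P2@[52:54]
[55] read 'c'  n10⇒n8 (via fail)
[56] read 'b'  n8⇒n9
[57] read 'a'  n9⇒n10  ** P2@[55:57]
[58] read 'd'  n10⇒n4 (via fail)
[59] read 'c'  n4⇒n5
[60] read 'b'  n5⇒n6
[61] read 'a'  n6⇒n7  ** P1@[58:61],P2@[59:61]
[62] read 'b'  n7⇒n2 (via fail)
[63] read 'c'  n2⇒n8 (via fail)

Result: [[3,0],[13,0],[17,1],[17,2],[26,2],[30,0],[34,0],[41,1],[41,2],[45,1],[45,2],[47,0],[50,1],[50,2],[54,2],[57,2],[61,1],[61,2]]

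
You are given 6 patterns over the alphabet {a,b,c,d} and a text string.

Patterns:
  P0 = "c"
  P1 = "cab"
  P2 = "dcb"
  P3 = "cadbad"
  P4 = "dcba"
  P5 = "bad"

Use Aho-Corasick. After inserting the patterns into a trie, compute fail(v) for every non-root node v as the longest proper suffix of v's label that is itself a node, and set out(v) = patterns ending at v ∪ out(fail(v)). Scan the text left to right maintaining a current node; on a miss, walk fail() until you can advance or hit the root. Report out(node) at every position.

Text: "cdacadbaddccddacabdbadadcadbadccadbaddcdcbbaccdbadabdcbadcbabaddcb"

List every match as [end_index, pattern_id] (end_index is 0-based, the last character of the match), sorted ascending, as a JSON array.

Build automaton:
Trie (insert patterns):
  n0 'ε': b→12 c→1 d→4
  n1 'c': a→2  [P0 ends]
  n2 'ca': b→3 d→7
  n3 'cab': ·  [P1 ends]
  n4 'd': c→5
  n5 'dc': b→6
  n6 'dcb': a→11  [P2 ends]
  n7 'cad': b→8
  n8 'cadb': a→9
  n9 'cadba': d→10
  n10 'cadbad': ·  [P3 ends]
  n11 'dcba': ·  [P4 ends]
  n12 'b': a→13
  n13 'ba': d→14
  n14 'bad': ·  [P5 ends]

Failure links (BFS by depth):
  fail(1) 'c': from fail(0)=0 chase 'c': 0 ⇒ 0;  out={0}∪out(0)={0}
  fail(4) 'd': from fail(0)=0 chase 'd': 0 ⇒ 0;  out=∅∪out(0)=∅
  fail(12) 'b': from fail(0)=0 chase 'b': 0 ⇒ 0;  out=∅∪out(0)=∅
  fail(2) 'ca': from fail(1)=0 chase 'a': 0 ⇒ 0;  out=∅∪out(0)=∅
  fail(5) 'dc': from fail(4)=0 chase 'c': 0 ⇒ 1;  out=∅∪out(1)={0}
  fail(13) 'ba': from fail(12)=0 chase 'a': 0 ⇒ 0;  out=∅∪out(0)=∅
  fail(3) 'cab': from fail(2)=0 chase 'b': 0 ⇒ 12;  out={1}∪out(12)={1}
  fail(6) 'dcb': from fail(5)=1 chase 'b': 1→0 ⇒ 12;  out={2}∪out(12)={2}
  fail(7) 'cad': from fail(2)=0 chase 'd': 0 ⇒ 4;  out=∅∪out(4)=∅
  fail(14) 'bad': from fail(13)=0 chase 'd': 0 ⇒ 4;  out={5}∪out(4)={5}
  fail(8) 'cadb': from fail(7)=4 chase 'b': 4→0 ⇒ 12;  out=∅∪out(12)=∅
  fail(11) 'dcba': from fail(6)=12 chase 'a': 12 ⇒ 13;  out={4}∪out(13)={4}
  fail(9) 'cadba': from fail(8)=12 chase 'a': 12 ⇒ 13;  out=∅∪out(13)=∅
  fail(10) 'cadbad': from fail(9)=13 chase 'd': 13 ⇒ 14;  out={3}∪out(14)={3,5}

Scan:
i=0 'c': node 0→1  → match P0@[0:0]
i=1 'd': node 1→4 ·f
i=2 'a': node 4→0 ·f
i=3 'c': node 0→1  → match P0@[3:3]
i=4 'a': node 1→2
i=5 'd': node 2→7
i=6 'b': node 7→8
i=7 'a': node 8→9
i=8 'd': node 9→10  → match P3@[3:8],P5@[6:8]
i=9 'd': node 10→4 ·f
i=10 'c': node 4→5  → match P0@[10:10]
i=11 'c': node 5→1 ·f  → match P0@[11:11]
i=12 'd': node 1→4 ·f
i=13 'd': node 4→4 ·f
i=14 'a': node 4→0 ·f
i=15 'c': node 0→1  → match P0@[15:15]
i=16 'a': node 1→2
i=17 'b': node 2→3  → match P1@[15:17]
i=18 'd': node 3→4 ·f
i=19 'b': node 4→12 ·f
i=20 'a': node 12→13
i=21 'd': node 13→14  → match P5@[19:21]
i=22 'a': node 14→0 ·f
i=23 'd': node 0→4
i=24 'c': node 4→5  → match P0@[24:24]
i=25 'a': node 5→2 ·f
i=26 'd': node 2→7
i=27 'b': node 7→8
i=28 'a': node 8→9
i=29 'd': node 9→10  → match P3@[24:29],P5@[27:29]
i=30 'c': node 10→5 ·f  → match P0@[30:30]
i=31 'c': node 5→1 ·f  → match P0@[31:31]
i=32 'a': node 1→2
i=33 'd': node 2→7
i=34 'b': node 7→8
i=35 'a': node 8→9
i=36 'd': node 9→10  → match P3@[31:36],P5@[34:36]
i=37 'd': node 10→4 ·f
i=38 'c': node 4→5  → match P0@[38:38]
i=39 'd': node 5→4 ·f
i=40 'c': node 4→5  → match P0@[40:40]
i=41 'b': node 5→6  → match P2@[39:41]
i=42 'b': node 6→12 ·f
i=43 'a': node 12→13
i=44 'c': node 13→1 ·f  → match P0@[44:44]
i=45 'c': node 1→1 ·f  → match P0@[45:45]
i=46 'd': node 1→4 ·f
i=47 'b': node 4→12 ·f
i=48 'a': node 12→13
i=49 'd': node 13→14  → match P5@[47:49]
i=50 'a': node 14→0 ·f
i=51 'b': node 0→12
i=52 'd': node 12→4 ·f
i=53 'c': node 4→5  → match P0@[53:53]
i=54 'b': node 5→6  → match P2@[52:54]
i=55 'a': node 6→11  → match P4@[52:55]
i=56 'd': node 11→14 ·f  → match P5@[54:56]
i=57 'c': node 14→5 ·f  → match P0@[57:57]
i=58 'b': node 5→6  → match P2@[56:58]
i=59 'a': node 6→11  → match P4@[56:59]
i=60 'b': node 11→12 ·f
i=61 'a': node 12→13
i=62 'd': node 13→14  → match P5@[60:62]
i=63 'd': node 14→4 ·f
i=64 'c': node 4→5  → match P0@[64:64]
i=65 'b': node 5→6  → match P2@[63:65]

Result: [[0,0],[3,0],[8,3],[8,5],[10,0],[11,0],[15,0],[17,1],[21,5],[24,0],[29,3],[29,5],[30,0],[31,0],[36,3],[36,5],[38,0],[40,0],[41,2],[44,0],[45,0],[49,5],[53,0],[54,2],[55,4],[56,5],[57,0],[58,2],[59,4],[62,5],[64,0],[65,2]]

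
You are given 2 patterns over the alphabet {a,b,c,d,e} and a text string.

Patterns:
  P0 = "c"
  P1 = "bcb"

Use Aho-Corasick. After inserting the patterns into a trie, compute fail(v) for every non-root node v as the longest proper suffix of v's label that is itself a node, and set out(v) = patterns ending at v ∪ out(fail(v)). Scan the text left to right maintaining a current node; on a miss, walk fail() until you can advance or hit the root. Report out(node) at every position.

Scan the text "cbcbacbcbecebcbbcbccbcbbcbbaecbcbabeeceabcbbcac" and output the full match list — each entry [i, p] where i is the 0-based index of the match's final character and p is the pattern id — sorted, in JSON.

Build:
Trie (insert patterns):
  n0 'ε': b→2 c→1
  n1 'c': ·  [P0 ends]
  n2 'b': c→3
  n3 'bc': b→4
  n4 'bcb': ·  [P1 ends]

BFS fail/out derivation:
  n1('c'): parent n0 fail=0; on 'c' 0 → fail=0;  out {0}∪∅={0}
  n2('b'): parent n0 fail=0; on 'b' 0 → fail=0;  out ∅∪∅=∅
  n3('bc'): parent n2 fail=0; on 'c' 0 → fail=1;  out ∅∪{0}={0}
  n4('bcb'): parent n3 fail=1; on 'b' 1→0 → fail=2;  out {1}∪∅={1}

Scan:
[0] read 'c'  n0⇒n1  ** P0@[0:0]
[1] read 'b'  n1⇒n2 ·f
[2] read 'c'  n2⇒n3  ** P0@[2:2]
[3] read 'b'  n3⇒n4  ** P1@[1:3]
[4] read 'a'  n4⇒n0 ·f
[5] read 'c'  n0⇒n1  ** P0@[5:5]
[6] read 'b'  n1⇒n2 ·f
[7] read 'c'  n2⇒n3  ** P0@[7:7]
[8] read 'b'  n3⇒n4  ** P1@[6:8]
[9] read 'e'  n4⇒n0 ·f
[10] read 'c'  n0⇒n1  ** P0@[10:10]
[11] read 'e'  n1⇒n0 ·f
[12] read 'b'  n0⇒n2
[13] read 'c'  n2⇒n3  ** P0@[13:13]
[14] read 'b'  n3⇒n4  ** P1@[12:14]
[15] read 'b'  n4⇒n2 ·f
[16] read 'c'  n2⇒n3  ** P0@[16:16]
[17] read 'b'  n3⇒n4  ** P1@[15:17]
[18] read 'c'  n4⇒n3 ·f  ** P0@[18:18]
[19] read 'c'  n3⇒n1 ·f  ** P0@[19:19]
[20] read 'b'  n1⇒n2 ·f
[21] read 'c'  n2⇒n3  ** P0@[21:21]
[22] read 'b'  n3⇒n4  ** P1@[20:22]
[23] read 'b'  n4⇒n2 ·f
[24] read 'c'  n2⇒n3  ** P0@[24:24]
[25] read 'b'  n3⇒n4  ** P1@[23:25]
[26] read 'b'  n4⇒n2 ·f
[27] read 'a'  n2⇒n0 ·f
[28] read 'e'  n0⇒n0
[29] read 'c'  n0⇒n1  ** P0@[29:29]
[30] read 'b'  n1⇒n2 ·f
[31] read 'c'  n2⇒n3  ** P0@[31:31]
[32] read 'b'  n3⇒n4  ** P1@[30:32]
[33] read 'a'  n4⇒n0 ·f
[34] read 'b'  n0⇒n2
[35] read 'e'  n2⇒n0 ·f
[36] read 'e'  n0⇒n0
[37] read 'c'  n0⇒n1  ** P0@[37:37]
[38] read 'e'  n1⇒n0 ·f
[39] read 'a'  n0⇒n0
[40] read 'b'  n0⇒n2
[41] read 'c'  n2⇒n3  ** P0@[41:41]
[42] read 'b'  n3⇒n4  ** P1@[40:42]
[43] read 'b'  n4⇒n2 ·f
[44] read 'c'  n2⇒n3  ** P0@[44:44]
[45] read 'a'  n3⇒n0 ·f
[46] read 'c'  n0⇒n1  ** P0@[46:46]

Matches: [[0,0],[2,0],[3,1],[5,0],[7,0],[8,1],[10,0],[13,0],[14,1],[16,0],[17,1],[18,0],[19,0],[21,0],[22,1],[24,0],[25,1],[29,0],[31,0],[32,1],[37,0],[41,0],[42,1],[44,0],[46,0]]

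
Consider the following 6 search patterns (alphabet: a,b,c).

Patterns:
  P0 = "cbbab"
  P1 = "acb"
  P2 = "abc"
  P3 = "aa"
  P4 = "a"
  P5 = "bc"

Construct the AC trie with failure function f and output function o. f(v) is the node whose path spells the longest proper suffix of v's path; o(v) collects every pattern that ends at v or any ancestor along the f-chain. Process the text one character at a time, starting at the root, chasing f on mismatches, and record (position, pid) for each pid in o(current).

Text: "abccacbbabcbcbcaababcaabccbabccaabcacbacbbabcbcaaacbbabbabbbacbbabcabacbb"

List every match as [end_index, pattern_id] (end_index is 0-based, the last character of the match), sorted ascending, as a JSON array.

Construct AC machine:
Trie (insert patterns):
  n0 'ε': a→6 b→12 c→1
  n1 'c': b→2
  n2 'cb': b→3
  n3 'cbb': a→4
  n4 'cbba': b→5
  n5 'cbbab': ·  ←P0
  n6 'a': a→11 b→9 c→7  ←P4
  n7 'ac': b→8
  n8 'acb': ·  ←P1
  n9 'ab': c→10
  n10 'abc': ·  ←P2
  n11 'aa': ·  ←P3
  n12 'b': c→13
  n13 'bc': ·  ←P5

Failure links (BFS by depth):
  fail(1) 'c': from fail(0)=0 chase 'c': 0 ⇒ 0;  out=∅∪out(0)=∅
  fail(6) 'a': from fail(0)=0 chase 'a': 0 ⇒ 0;  out={4}∪out(0)={4}
  fail(12) 'b': from fail(0)=0 chase 'b': 0 ⇒ 0;  out=∅∪out(0)=∅
  fail(2) 'cb': from fail(1)=0 chase 'b': 0 ⇒ 12;  out=∅∪out(12)=∅
  fail(7) 'ac': from fail(6)=0 chase 'c': 0 ⇒ 1;  out=∅∪out(1)=∅
  fail(9) 'ab': from fail(6)=0 chase 'b': 0 ⇒ 12;  out=∅∪out(12)=∅
  fail(11) 'aa': from fail(6)=0 chase 'a': 0 ⇒ 6;  out={3}∪out(6)={3,4}
  fail(13) 'bc': from fail(12)=0 chase 'c': 0 ⇒ 1;  out={5}∪out(1)={5}
  fail(3) 'cbb': from fail(2)=12 chase 'b': 12→0 ⇒ 12;  out=∅∪out(12)=∅
  fail(8) 'acb': from fail(7)=1 chase 'b': 1 ⇒ 2;  out={1}∪out(2)={1}
  fail(10) 'abc': from fail(9)=12 chase 'c': 12 ⇒ 13;  out={2}∪out(13)={2,5}
  fail(4) 'cbba': from fail(3)=12 chase 'a': 12→0 ⇒ 6;  out=∅∪out(6)={4}
  fail(5) 'cbbab': from fail(4)=6 chase 'b': 6 ⇒ 9;  out={0}∪out(9)={0}

Run:
[0] read 'a'  n0⇒n6  emit P4@[0:0]
[1] read 'b'  n6⇒n9
[2] read 'c'  n9⇒n10  emit P2@[0:2],P5@[1:2]
[3] read 'c'  n10⇒n1 (fail-walked)
[4] read 'a'  n1⇒n6 (fail-walked)  emit P4@[4:4]
[5] read 'c'  n6⇒n7
[6] read 'b'  n7⇒n8  emit P1@[4:6]
[7] read 'b'  n8⇒n3 (fail-walked)
[8] read 'a'  n3⇒n4  emit P4@[8:8]
[9] read 'b'  n4⇒n5  emit P0@[5:9]
[10] read 'c'  n5⇒n10 (fail-walked)  emit P2@[8:10],P5@[9:10]
[11] read 'b'  n10⇒n2 (fail-walked)
[12] read 'c'  n2⇒n13 (fail-walked)  emit P5@[11:12]
[13] read 'b'  n13⇒n2 (fail-walked)
[14] read 'c'  n2⇒n13 (fail-walked)  emit P5@[13:14]
[15] read 'a'  n13⇒n6 (fail-walked)  emit P4@[15:15]
[16] read 'a'  n6⇒n11  emit P3@[15:16],P4@[16:16]
[17] read 'b'  n11⇒n9 (fail-walked)
[18] read 'a'  n9⇒n6 (fail-walked)  emit P4@[18:18]
[19] read 'b'  n6⇒n9
[20] read 'c'  n9⇒n10  emit P2@[18:20],P5@[19:20]
[21] read 'a'  n10⇒n6 (fail-walked)  emit P4@[21:21]
[22] read 'a'  n6⇒n11  emit P3@[21:22],P4@[22:22]
[23] read 'b'  n11⇒n9 (fail-walked)
[24] read 'c'  n9⇒n10  emit P2@[22:24],P5@[23:24]
[25] read 'c'  n10⇒n1 (fail-walked)
[26] read 'b'  n1⇒n2
[27] read 'a'  n2⇒n6 (fail-walked)  emit P4@[27:27]
[28] read 'b'  n6⇒n9
[29] read 'c'  n9⇒n10  emit P2@[27:29],P5@[28:29]
[30] read 'c'  n10⇒n1 (fail-walked)
[31] read 'a'  n1⇒n6 (fail-walked)  emit P4@[31:31]
[32] read 'a'  n6⇒n11  emit P3@[31:32],P4@[32:32]
[33] read 'b'  n11⇒n9 (fail-walked)
[34] read 'c'  n9⇒n10  emit P2@[32:34],P5@[33:34]
[35] read 'a'  n10⇒n6 (fail-walked)  emit P4@[35:35]
[36] read 'c'  n6⇒n7
[37] read 'b'  n7⇒n8  emit P1@[35:37]
[38] read 'a'  n8⇒n6 (fail-walked)  emit P4@[38:38]
[39] read 'c'  n6⇒n7
[40] read 'b'  n7⇒n8  emit P1@[38:40]
[41] read 'b'  n8⇒n3 (fail-walked)
[42] read 'a'  n3⇒n4  emit P4@[42:42]
[43] read 'b'  n4⇒n5  emit P0@[39:43]
[44] read 'c'  n5⇒n10 (fail-walked)  emit P2@[42:44],P5@[43:44]
[45] read 'b'  n10⇒n2 (fail-walked)
[46] read 'c'  n2⇒n13 (fail-walked)  emit P5@[45:46]
[47] read 'a'  n13⇒n6 (fail-walked)  emit P4@[47:47]
[48] read 'a'  n6⇒n11  emit P3@[47:48],P4@[48:48]
[49] read 'a'  n11⇒n11 (fail-walked)  emit P3@[48:49],P4@[49:49]
[50] read 'c'  n11⇒n7 (fail-walked)
[51] read 'b'  n7⇒n8  emit P1@[49:51]
[52] read 'b'  n8⇒n3 (fail-walked)
[53] read 'a'  n3⇒n4  emit P4@[53:53]
[54] read 'b'  n4⇒n5  emit P0@[50:54]
[55] read 'b'  n5⇒n12 (fail-walked)
[56] read 'a'  n12⇒n6 (fail-walked)  emit P4@[56:56]
[57] read 'b'  n6⇒n9
[58] read 'b'  n9⇒n12 (fail-walked)
[59] read 'b'  n12⇒n12 (fail-walked)
[60] read 'a'  n12⇒n6 (fail-walked)  emit P4@[60:60]
[61] read 'c'  n6⇒n7
[62] read 'b'  n7⇒n8  emit P1@[60:62]
[63] read 'b'  n8⇒n3 (fail-walked)
[64] read 'a'  n3⇒n4  emit P4@[64:64]
[65] read 'b'  n4⇒n5  emit P0@[61:65]
[66] read 'c'  n5⇒n10 (fail-walked)  emit P2@[64:66],P5@[65:66]
[67] read 'a'  n10⇒n6 (fail-walked)  emit P4@[67:67]
[68] read 'b'  n6⇒n9
[69] read 'a'  n9⇒n6 (fail-walked)  emit P4@[69:69]
[70] read 'c'  n6⇒n7
[71] read 'b'  n7⇒n8  emit P1@[69:71]
[72] read 'b'  n8⇒n3 (fail-walked)

All matches (sorted): [[0,4],[2,2],[2,5],[4,4],[6,1],[8,4],[9,0],[10,2],[10,5],[12,5],[14,5],[15,4],[16,3],[16,4],[18,4],[20,2],[20,5],[21,4],[22,3],[22,4],[24,2],[24,5],[27,4],[29,2],[29,5],[31,4],[32,3],[32,4],[34,2],[34,5],[35,4],[37,1],[38,4],[40,1],[42,4],[43,0],[44,2],[44,5],[46,5],[47,4],[48,3],[48,4],[49,3],[49,4],[51,1],[53,4],[54,0],[56,4],[60,4],[62,1],[64,4],[65,0],[66,2],[66,5],[67,4],[69,4],[71,1]]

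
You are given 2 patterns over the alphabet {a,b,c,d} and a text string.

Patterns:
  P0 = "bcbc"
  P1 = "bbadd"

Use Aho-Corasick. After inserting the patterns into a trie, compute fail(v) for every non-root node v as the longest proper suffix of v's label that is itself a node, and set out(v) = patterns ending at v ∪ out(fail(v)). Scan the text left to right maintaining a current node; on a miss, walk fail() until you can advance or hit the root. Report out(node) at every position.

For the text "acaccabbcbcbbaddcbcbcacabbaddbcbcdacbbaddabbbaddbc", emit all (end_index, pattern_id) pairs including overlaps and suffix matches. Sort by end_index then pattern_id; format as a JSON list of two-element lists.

Build automaton:
Trie nodes:
  0='ε' goto b→1
  1='b' goto b→5 c→2
  2='bc' goto b→3
  3='bcb' goto c→4
  4='bcbc' goto ·  ←P0
  5='bb' goto a→6
  6='bba' goto d→7
  7='bbad' goto d→8
  8='bbadd' goto ·  ←P1

BFS fail/out derivation:
  n1('b'): parent n0 fail=0; on 'b' 0 → fail=0;  out ∅∪∅=∅
  n2('bc'): parent n1 fail=0; on 'c' 0 → fail=0;  out ∅∪∅=∅
  n5('bb'): parent n1 fail=0; on 'b' 0 → fail=1;  out ∅∪∅=∅
  n3('bcb'): parent n2 fail=0; on 'b' 0 → fail=1;  out ∅∪∅=∅
  n6('bba'): parent n5 fail=1; on 'a' 1→0 → fail=0;  out ∅∪∅=∅
  n4('bcbc'): parent n3 fail=1; on 'c' 1 → fail=2;  out {0}∪∅={0}
  n7('bbad'): parent n6 fail=0; on 'd' 0 → fail=0;  out ∅∪∅=∅
  n8('bbadd'): parent n7 fail=0; on 'd' 0 → fail=0;  out {1}∪∅={1}

Scan:
[0] read 'a'  n0⇒n0
[1] read 'c'  n0⇒n0
[2] read 'a'  n0⇒n0
[3] read 'c'  n0⇒n0
[4] read 'c'  n0⇒n0
[5] read 'a'  n0⇒n0
[6] read 'b'  n0⇒n1
[7] read 'b'  n1⇒n5
[8] read 'c'  n5⇒n2 (via fail)
[9] read 'b'  n2⇒n3
[10] read 'c'  n3⇒n4  ** P0@[7:10]
[11] read 'b'  n4⇒n3 (via fail)
[12] read 'b'  n3⇒n5 (via fail)
[13] read 'a'  n5⇒n6
[14] read 'd'  n6⇒n7
[15] read 'd'  n7⇒n8  ** P1@[11:15]
[16] read 'c'  n8⇒n0 (via fail)
[17] read 'b'  n0⇒n1
[18] read 'c'  n1⇒n2
[19] read 'b'  n2⇒n3
[20] read 'c'  n3⇒n4  ** P0@[17:20]
[21] read 'a'  n4⇒n0 (via fail)
[22] read 'c'  n0⇒n0
[23] read 'a'  n0⇒n0
[24] read 'b'  n0⇒n1
[25] read 'b'  n1⇒n5
[26] read 'a'  n5⇒n6
[27] read 'd'  n6⇒n7
[28] read 'd'  n7⇒n8  ** P1@[24:28]
[29] read 'b'  n8⇒n1 (via fail)
[30] read 'c'  n1⇒n2
[31] read 'b'  n2⇒n3
[32] read 'c'  n3⇒n4  ** P0@[29:32]
[33] read 'd'  n4⇒n0 (via fail)
[34] read 'a'  n0⇒n0
[35] read 'c'  n0⇒n0
[36] read 'b'  n0⇒n1
[37] read 'b'  n1⇒n5
[38] read 'a'  n5⇒n6
[39] read 'd'  n6⇒n7
[40] read 'd'  n7⇒n8  ** P1@[36:40]
[41] read 'a'  n8⇒n0 (via fail)
[42] read 'b'  n0⇒n1
[43] read 'b'  n1⇒n5
[44] read 'b'  n5⇒n5 (via fail)
[45] read 'a'  n5⇒n6
[46] read 'd'  n6⇒n7
[47] read 'd'  n7⇒n8  ** P1@[43:47]
[48] read 'b'  n8⇒n1 (via fail)
[49] read 'c'  n1⇒n2

All matches (sorted): [[10,0],[15,1],[20,0],[28,1],[32,0],[40,1],[47,1]]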